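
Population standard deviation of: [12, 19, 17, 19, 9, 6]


Mean = 82/6 = 41/3
  (12-41/3)²=25/9
  (19-41/3)²=256/9
  (17-41/3)²=100/9
  (19-41/3)²=256/9
  (9-41/3)²=196/9
  (6-41/3)²=529/9
Σ(x-μ)² = 454/3
σ² = (454/3)/6 = 227/9

σ = √(227/9) ≈ 5.0222


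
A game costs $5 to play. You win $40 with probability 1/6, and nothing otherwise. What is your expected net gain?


E[gain] = (40-5)×1/6 + (-5)×5/6
= 35/6 - 25/6 = 5/3

Expected net gain = $5/3 ≈ $1.67


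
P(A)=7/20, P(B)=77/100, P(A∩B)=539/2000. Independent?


P(A)×P(B) = 539/2000
P(A∩B) = 539/2000
Equal ✓ → Independent

Yes, independent


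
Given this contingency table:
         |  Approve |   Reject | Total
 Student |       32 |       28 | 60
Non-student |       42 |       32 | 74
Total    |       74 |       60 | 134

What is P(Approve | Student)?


P(Approve | Student) = 32/(32+28) = 32/60 = 8/15

P(Approve|Student) = 8/15 ≈ 53.33%


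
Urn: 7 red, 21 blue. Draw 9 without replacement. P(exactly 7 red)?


Hypergeometric: C(7,7)×C(21,2)/C(28,9)
= 1×210/6906900 = 1/32890

P(X=7) = 1/32890 ≈ 0.00%


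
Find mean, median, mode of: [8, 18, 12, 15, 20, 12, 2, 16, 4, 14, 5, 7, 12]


Sorted: [2, 4, 5, 7, 8, 12, 12, 12, 14, 15, 16, 18, 20]
Mean = 145/13
Median = 12
Freq: {8: 1, 18: 1, 12: 3, 15: 1, 20: 1, 2: 1, 16: 1, 4: 1, 14: 1, 5: 1, 7: 1}
Mode: [12]

Mean=145/13, Median=12, Mode=12


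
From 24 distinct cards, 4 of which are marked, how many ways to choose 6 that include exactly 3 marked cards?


Choose 3 of the 4 marked cards and 3 of the other 20 cards:
C(4,3)×C(20,3) = 4×1140 = 4560

4560


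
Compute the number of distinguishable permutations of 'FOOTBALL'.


Letters: 8, freq: {'F': 1, 'O': 2, 'T': 1, 'B': 1, 'A': 1, 'L': 2}
8!/(1!×2!×1!×1!×1!×2!) = 40320/4 = 10080

10080


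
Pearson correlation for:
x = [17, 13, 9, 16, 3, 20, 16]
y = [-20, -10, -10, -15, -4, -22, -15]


n=7, Σx=94, Σy=-96, Σxy=-1492, Σx²=1460, Σy²=1550
r = (7×(-1492) - 94×(-96))/√((7×1460 - 94²)(7×1550 - (-96)²))
= -1420/√(1384×1634) = -1420/√2261456 ≈ -1420/1503.8138 ≈ -0.9443

r ≈ -0.9443


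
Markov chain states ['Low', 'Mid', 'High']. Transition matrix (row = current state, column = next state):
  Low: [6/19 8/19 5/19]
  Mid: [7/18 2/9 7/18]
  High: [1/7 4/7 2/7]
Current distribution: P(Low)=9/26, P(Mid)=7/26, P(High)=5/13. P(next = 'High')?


P(next=High) = Σᵢ P(now=i)×P(i→High)
= 9/26×5/19 + 7/26×7/18 + 5/13×2/7
= 45/494 + 49/468 + 10/91 = 19027/62244

P = 19027/62244 ≈ 0.3057


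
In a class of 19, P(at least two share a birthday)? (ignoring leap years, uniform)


P(all different) = Π(365-i)/365 for i=0..18
= 0.620881
P(match) = 1 - 0.620881 = 0.379119

P ≈ 0.3791 ≈ 37.91%


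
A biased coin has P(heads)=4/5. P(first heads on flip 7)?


Geometric: P(X=7) = (1-p)^(k-1)×p = (1/5)^6×4/5 = 4/78125

P(X=7) = 4/78125 ≈ 0.01%


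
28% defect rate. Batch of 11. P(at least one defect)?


P(all good) = (18/25)^11 = 64268410079232/2384185791015625
P(≥1 defect) = 2319917380936393/2384185791015625

P = 2319917380936393/2384185791015625 ≈ 97.30%


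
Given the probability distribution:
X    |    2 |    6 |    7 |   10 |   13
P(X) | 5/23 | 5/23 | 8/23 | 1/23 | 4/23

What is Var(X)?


E[X] = 158/23
E[X²] = 1368/23
Var(X) = E[X²] - (E[X])² = 1368/23 - 24964/529 = 6500/529

Var(X) = 6500/529 ≈ 12.2873


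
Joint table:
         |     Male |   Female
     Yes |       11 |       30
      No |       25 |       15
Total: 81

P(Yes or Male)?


P(Yes∨Male) = P(Yes) + P(Male) - P(Yes∧Male)
= (41 + 36 - 11)/81 = 66/81 = 22/27

P = 22/27 ≈ 81.48%


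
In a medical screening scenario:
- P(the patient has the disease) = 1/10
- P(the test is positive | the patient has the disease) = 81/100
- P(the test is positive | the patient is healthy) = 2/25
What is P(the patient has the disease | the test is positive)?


Using Bayes' theorem:
P(A|B) = P(B|A)·P(A) / P(B)

P(the test is positive) = 81/100 × 1/10 + 2/25 × 9/10
= 81/1000 + 9/125 = 153/1000

P(the patient has the disease|the test is positive) = (81/1000) / (153/1000) = 9/17

P(the patient has the disease|the test is positive) = 9/17 ≈ 52.94%


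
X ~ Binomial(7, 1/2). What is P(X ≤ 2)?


P(X ≤ 2) = Σ P(X=i) for i=0..2
P(X=0) = 1/128
P(X=1) = 7/128
P(X=2) = 21/128
Sum = 29/128

P(X ≤ 2) = 29/128 ≈ 22.66%


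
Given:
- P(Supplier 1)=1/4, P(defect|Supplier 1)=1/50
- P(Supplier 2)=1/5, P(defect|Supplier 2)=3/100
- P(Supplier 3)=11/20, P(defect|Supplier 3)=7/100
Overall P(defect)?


P(B) = Σ P(B|Aᵢ)×P(Aᵢ)
  1/50×1/4 = 1/200
  3/100×1/5 = 3/500
  7/100×11/20 = 77/2000
Sum = 99/2000

P(defect) = 99/2000 ≈ 4.95%


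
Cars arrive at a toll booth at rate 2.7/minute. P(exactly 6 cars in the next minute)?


Poisson(λ=2.7): P(X=6) = e^(-λ)×λ^k/k!
= e^(-2.7) × 2.7^6 / 6!
≈ 0.06720551274 × 387.420489 / 720 ≈ 0.036162

P(X=6) ≈ 0.036162 ≈ 3.62%


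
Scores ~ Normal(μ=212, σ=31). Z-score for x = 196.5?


z = (x - μ)/σ = (196.5 - 212)/31 = -0.5

z = -0.5


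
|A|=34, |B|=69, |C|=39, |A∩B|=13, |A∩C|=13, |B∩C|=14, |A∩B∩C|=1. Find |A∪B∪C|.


|A∪B∪C| = 34+69+39-13-13-14+1 = 103

|A∪B∪C| = 103


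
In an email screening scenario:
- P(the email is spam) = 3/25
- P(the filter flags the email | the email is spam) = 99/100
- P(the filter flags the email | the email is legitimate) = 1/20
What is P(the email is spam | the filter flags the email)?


Using Bayes' theorem:
P(A|B) = P(B|A)·P(A) / P(B)

P(the filter flags the email) = 99/100 × 3/25 + 1/20 × 22/25
= 297/2500 + 11/250 = 407/2500

P(the email is spam|the filter flags the email) = (297/2500) / (407/2500) = 27/37

P(the email is spam|the filter flags the email) = 27/37 ≈ 72.97%


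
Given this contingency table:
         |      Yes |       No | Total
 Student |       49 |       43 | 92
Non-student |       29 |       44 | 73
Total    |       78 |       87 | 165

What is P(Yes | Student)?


P(Yes | Student) = 49/(49+43) = 49/92

P(Yes|Student) = 49/92 ≈ 53.26%


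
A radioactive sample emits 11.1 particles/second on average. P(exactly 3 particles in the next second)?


Poisson(λ=11.1): P(X=3) = e^(-λ)×λ^k/k!
= e^(-11.1) × 11.1^3 / 3!
≈ 1.511232382e-05 × 1367.631 / 6 ≈ 0.003445

P(X=3) ≈ 0.003445 ≈ 0.34%


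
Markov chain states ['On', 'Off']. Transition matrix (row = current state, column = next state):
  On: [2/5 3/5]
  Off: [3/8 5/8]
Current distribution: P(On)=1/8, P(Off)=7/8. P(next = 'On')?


P(next=On) = Σᵢ P(now=i)×P(i→On)
= 1/8×2/5 + 7/8×3/8
= 1/20 + 21/64 = 121/320

P = 121/320 ≈ 0.3781


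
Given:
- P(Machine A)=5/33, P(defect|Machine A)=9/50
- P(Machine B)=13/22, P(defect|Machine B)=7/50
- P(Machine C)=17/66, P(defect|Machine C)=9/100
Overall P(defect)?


P(B) = Σ P(B|Aᵢ)×P(Aᵢ)
  9/50×5/33 = 3/110
  7/50×13/22 = 91/1100
  9/100×17/66 = 51/2200
Sum = 293/2200

P(defect) = 293/2200 ≈ 13.32%


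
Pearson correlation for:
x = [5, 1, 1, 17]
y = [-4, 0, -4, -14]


n=4, Σx=24, Σy=-22, Σxy=-262, Σx²=316, Σy²=228
r = (4×(-262) - 24×(-22))/√((4×316 - 24²)(4×228 - (-22)²))
= -520/√(688×428) = -520/√294464 ≈ -520/542.6454 ≈ -0.9583

r ≈ -0.9583


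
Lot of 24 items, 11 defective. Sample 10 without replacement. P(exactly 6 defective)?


Hypergeometric: C(11,6)×C(13,4)/C(24,10)
= 462×715/1961256 = 5005/29716

P(X=6) = 5005/29716 ≈ 16.84%


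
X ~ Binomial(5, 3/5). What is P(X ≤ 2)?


P(X ≤ 2) = Σ P(X=i) for i=0..2
P(X=0) = 32/3125
P(X=1) = 48/625
P(X=2) = 144/625
Sum = 992/3125

P(X ≤ 2) = 992/3125 ≈ 31.74%


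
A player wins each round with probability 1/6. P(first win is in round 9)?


Geometric: P(X=9) = (1-p)^(k-1)×p = (5/6)^8×1/6 = 390625/10077696

P(X=9) = 390625/10077696 ≈ 3.88%


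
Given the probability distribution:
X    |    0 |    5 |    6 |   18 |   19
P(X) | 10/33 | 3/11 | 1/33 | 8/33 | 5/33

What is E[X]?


E[X] = Σ x·P(X=x)
= (0)×(10/33) + (5)×(3/11) + (6)×(1/33) + (18)×(8/33) + (19)×(5/33)
= 290/33

E[X] = 290/33


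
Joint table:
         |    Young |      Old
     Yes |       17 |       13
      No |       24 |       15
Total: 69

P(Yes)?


P(Yes) = (17+13)/69 = 30/69 = 10/23

P(Yes) = 10/23 ≈ 43.48%


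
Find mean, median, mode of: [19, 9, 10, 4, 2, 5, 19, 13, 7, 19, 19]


Sorted: [2, 4, 5, 7, 9, 10, 13, 19, 19, 19, 19]
Mean = 126/11
Median = 10
Freq: {19: 4, 9: 1, 10: 1, 4: 1, 2: 1, 5: 1, 13: 1, 7: 1}
Mode: [19]

Mean=126/11, Median=10, Mode=19


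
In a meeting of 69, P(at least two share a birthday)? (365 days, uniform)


P(all different) = Π(365-i)/365 for i=0..68
= 0.001036
P(match) = 1 - 0.001036 = 0.998964

P ≈ 0.9990 ≈ 99.90%


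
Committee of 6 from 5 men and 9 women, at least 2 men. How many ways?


Count by #men:
  2M,4W: C(5,2)×C(9,4)=1260
  3M,3W: C(5,3)×C(9,3)=840
  4M,2W: C(5,4)×C(9,2)=180
  5M,1W: C(5,5)×C(9,1)=9
Total = 2289

2289


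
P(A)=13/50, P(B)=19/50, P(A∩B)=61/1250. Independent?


P(A)×P(B) = 247/2500
P(A∩B) = 61/1250
Not equal → NOT independent

No, not independent


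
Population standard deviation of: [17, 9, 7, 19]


Mean = 52/4 = 13
  (17-13)²=16
  (9-13)²=16
  (7-13)²=36
  (19-13)²=36
Σ(x-μ)² = 104
σ² = 104/4 = 26

σ = √(26) ≈ 5.0990


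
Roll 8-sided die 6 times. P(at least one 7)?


P(no 7)^6 = (7/8)^6 = 117649/262144
P(≥1) = 1 - 117649/262144 = 144495/262144

P = 144495/262144 ≈ 55.12%


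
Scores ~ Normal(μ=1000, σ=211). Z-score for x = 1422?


z = (x - μ)/σ = (1422 - 1000)/211 = 2.0

z = 2.0


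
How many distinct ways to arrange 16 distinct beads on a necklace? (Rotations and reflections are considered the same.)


Free circular arrangements: rotations and reflections both identified.
(n-1)!/2 = 15!/2 = 1307674368000/2 = 653837184000

653837184000


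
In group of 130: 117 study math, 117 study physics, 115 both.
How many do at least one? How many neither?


|A∪B| = 117+117-115 = 119
Neither = 130-119 = 11

At least one: 119; Neither: 11


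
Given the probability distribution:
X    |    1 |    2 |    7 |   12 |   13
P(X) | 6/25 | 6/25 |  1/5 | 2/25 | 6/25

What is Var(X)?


E[X] = 31/5
E[X²] = 1577/25
Var(X) = E[X²] - (E[X])² = 1577/25 - 961/25 = 616/25

Var(X) = 616/25 ≈ 24.6400


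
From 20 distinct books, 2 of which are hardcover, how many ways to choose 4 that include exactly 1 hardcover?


Choose 1 of the 2 hardcovers and 3 of the other 18 books:
C(2,1)×C(18,3) = 2×816 = 1632

1632


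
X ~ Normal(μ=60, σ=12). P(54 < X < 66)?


z₁=(54-60)/12=-0.5, z₂=(66-60)/12=0.5
P = Φ(0.5) - Φ(-0.5) = 0.691462 - 0.308538 = 0.382924 ≈ 0.3829

P(54 < X < 66) ≈ 0.3829


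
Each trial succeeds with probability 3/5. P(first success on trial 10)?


Geometric: P(X=10) = (1-p)^(k-1)×p = (2/5)^9×3/5 = 1536/9765625

P(X=10) = 1536/9765625 ≈ 0.02%


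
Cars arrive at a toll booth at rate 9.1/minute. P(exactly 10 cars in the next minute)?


Poisson(λ=9.1): P(X=10) = e^(-λ)×λ^k/k!
= e^(-9.1) × 9.1^10 / 10!
≈ 0.0001116658085 × 3894161181.18 / 3628800 ≈ 0.119832

P(X=10) ≈ 0.119832 ≈ 11.98%


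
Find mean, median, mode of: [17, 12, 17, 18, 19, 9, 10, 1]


Sorted: [1, 9, 10, 12, 17, 17, 18, 19]
Mean = 103/8
Median = 29/2
Freq: {17: 2, 12: 1, 18: 1, 19: 1, 9: 1, 10: 1, 1: 1}
Mode: [17]

Mean=103/8, Median=29/2, Mode=17


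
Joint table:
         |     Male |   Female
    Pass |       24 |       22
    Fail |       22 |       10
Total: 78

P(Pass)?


P(Pass) = (24+22)/78 = 46/78 = 23/39

P(Pass) = 23/39 ≈ 58.97%


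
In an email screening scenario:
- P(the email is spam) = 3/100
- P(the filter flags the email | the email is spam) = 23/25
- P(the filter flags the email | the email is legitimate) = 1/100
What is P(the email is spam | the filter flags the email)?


Using Bayes' theorem:
P(A|B) = P(B|A)·P(A) / P(B)

P(the filter flags the email) = 23/25 × 3/100 + 1/100 × 97/100
= 69/2500 + 97/10000 = 373/10000

P(the email is spam|the filter flags the email) = (69/2500) / (373/10000) = 276/373

P(the email is spam|the filter flags the email) = 276/373 ≈ 73.99%


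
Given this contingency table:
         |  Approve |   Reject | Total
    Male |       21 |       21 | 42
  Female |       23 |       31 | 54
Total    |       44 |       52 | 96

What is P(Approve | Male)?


P(Approve | Male) = 21/(21+21) = 21/42 = 1/2

P(Approve|Male) = 1/2 ≈ 50.00%


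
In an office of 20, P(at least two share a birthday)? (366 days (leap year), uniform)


P(all different) = Π(366-i)/366 for i=0..19
= 0.589430
P(match) = 1 - 0.589430 = 0.410570

P ≈ 0.4106 ≈ 41.06%


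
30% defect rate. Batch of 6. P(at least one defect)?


P(all good) = (7/10)^6 = 117649/1000000
P(≥1 defect) = 882351/1000000

P = 882351/1000000 ≈ 88.24%


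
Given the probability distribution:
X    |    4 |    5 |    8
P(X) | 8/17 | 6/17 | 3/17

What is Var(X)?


E[X] = 86/17
E[X²] = 470/17
Var(X) = E[X²] - (E[X])² = 470/17 - 7396/289 = 594/289

Var(X) = 594/289 ≈ 2.0554


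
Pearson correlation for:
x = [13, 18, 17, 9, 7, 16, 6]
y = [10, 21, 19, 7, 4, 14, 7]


n=7, Σx=86, Σy=82, Σxy=1188, Σx²=1204, Σy²=1212
r = (7×1188 - 86×82)/√((7×1204 - 86²)(7×1212 - 82²))
= 1264/√(1032×1760) = 1264/√1816320 ≈ 1264/1347.7092 ≈ 0.9379

r ≈ 0.9379


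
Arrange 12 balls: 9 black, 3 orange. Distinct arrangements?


12!/(9!×3!) = 220

220


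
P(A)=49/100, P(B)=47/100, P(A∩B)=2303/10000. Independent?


P(A)×P(B) = 2303/10000
P(A∩B) = 2303/10000
Equal ✓ → Independent

Yes, independent


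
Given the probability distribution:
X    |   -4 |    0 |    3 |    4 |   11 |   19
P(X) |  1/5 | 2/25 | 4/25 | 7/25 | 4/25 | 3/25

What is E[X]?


E[X] = Σ x·P(X=x)
= (-4)×(1/5) + (0)×(2/25) + (3)×(4/25) + (4)×(7/25) + (11)×(4/25) + (19)×(3/25)
= 121/25

E[X] = 121/25


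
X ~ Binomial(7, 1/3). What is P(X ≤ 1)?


P(X ≤ 1) = Σ P(X=i) for i=0..1
P(X=0) = 128/2187
P(X=1) = 448/2187
Sum = 64/243

P(X ≤ 1) = 64/243 ≈ 26.34%


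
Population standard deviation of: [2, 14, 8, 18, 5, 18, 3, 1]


Mean = 69/8
  (2-69/8)²=2809/64
  (14-69/8)²=1849/64
  (8-69/8)²=25/64
  (18-69/8)²=5625/64
  (5-69/8)²=841/64
  (18-69/8)²=5625/64
  (3-69/8)²=2025/64
  (1-69/8)²=3721/64
Σ(x-μ)² = 2815/8
σ² = (2815/8)/8 = 2815/64

σ = √(2815/64) ≈ 6.6321


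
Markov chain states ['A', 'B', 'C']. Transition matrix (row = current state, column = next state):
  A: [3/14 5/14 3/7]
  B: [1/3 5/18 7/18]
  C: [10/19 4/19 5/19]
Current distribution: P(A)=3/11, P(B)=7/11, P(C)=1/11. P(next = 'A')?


P(next=A) = Σᵢ P(now=i)×P(i→A)
= 3/11×3/14 + 7/11×1/3 + 1/11×10/19
= 9/154 + 7/33 + 10/209 = 2795/8778

P = 2795/8778 ≈ 0.3184


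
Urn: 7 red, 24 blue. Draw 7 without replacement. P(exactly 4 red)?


Hypergeometric: C(7,4)×C(24,3)/C(31,7)
= 35×2024/2629575 = 14168/525915

P(X=4) = 14168/525915 ≈ 2.69%


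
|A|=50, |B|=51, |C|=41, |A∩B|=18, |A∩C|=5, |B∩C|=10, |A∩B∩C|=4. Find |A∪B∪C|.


|A∪B∪C| = 50+51+41-18-5-10+4 = 113

|A∪B∪C| = 113


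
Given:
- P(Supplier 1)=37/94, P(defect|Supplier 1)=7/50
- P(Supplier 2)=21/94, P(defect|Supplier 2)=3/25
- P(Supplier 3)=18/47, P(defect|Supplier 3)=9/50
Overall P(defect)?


P(B) = Σ P(B|Aᵢ)×P(Aᵢ)
  7/50×37/94 = 259/4700
  3/25×21/94 = 63/2350
  9/50×18/47 = 81/1175
Sum = 709/4700

P(defect) = 709/4700 ≈ 15.09%


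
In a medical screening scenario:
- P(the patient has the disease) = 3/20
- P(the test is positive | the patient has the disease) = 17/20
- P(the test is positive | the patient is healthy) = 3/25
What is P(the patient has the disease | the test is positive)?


Using Bayes' theorem:
P(A|B) = P(B|A)·P(A) / P(B)

P(the test is positive) = 17/20 × 3/20 + 3/25 × 17/20
= 51/400 + 51/500 = 459/2000

P(the patient has the disease|the test is positive) = (51/400) / (459/2000) = 5/9

P(the patient has the disease|the test is positive) = 5/9 ≈ 55.56%


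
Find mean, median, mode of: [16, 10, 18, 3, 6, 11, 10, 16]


Sorted: [3, 6, 10, 10, 11, 16, 16, 18]
Mean = 90/8 = 45/4
Median = 21/2
Freq: {16: 2, 10: 2, 18: 1, 3: 1, 6: 1, 11: 1}
Mode: [10, 16]

Mean=45/4, Median=21/2, Mode=[10, 16]


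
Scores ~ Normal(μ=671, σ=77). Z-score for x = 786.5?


z = (x - μ)/σ = (786.5 - 671)/77 = 1.5

z = 1.5


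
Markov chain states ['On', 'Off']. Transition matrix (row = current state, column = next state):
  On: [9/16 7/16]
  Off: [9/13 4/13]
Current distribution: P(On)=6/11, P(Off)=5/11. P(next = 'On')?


P(next=On) = Σᵢ P(now=i)×P(i→On)
= 6/11×9/16 + 5/11×9/13
= 27/88 + 45/143 = 711/1144

P = 711/1144 ≈ 0.6215


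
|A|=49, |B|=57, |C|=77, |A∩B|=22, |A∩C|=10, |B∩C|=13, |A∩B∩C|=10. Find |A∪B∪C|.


|A∪B∪C| = 49+57+77-22-10-13+10 = 148

|A∪B∪C| = 148


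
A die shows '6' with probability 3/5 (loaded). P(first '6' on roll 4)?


Geometric: P(X=4) = (1-p)^(k-1)×p = (2/5)^3×3/5 = 24/625

P(X=4) = 24/625 ≈ 3.84%


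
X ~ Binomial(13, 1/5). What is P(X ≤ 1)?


P(X ≤ 1) = Σ P(X=i) for i=0..1
P(X=0) = 67108864/1220703125
P(X=1) = 218103808/1220703125
Sum = 285212672/1220703125

P(X ≤ 1) = 285212672/1220703125 ≈ 23.36%


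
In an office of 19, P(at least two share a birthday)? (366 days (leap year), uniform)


P(all different) = Π(366-i)/366 for i=0..18
= 0.621705
P(match) = 1 - 0.621705 = 0.378295

P ≈ 0.3783 ≈ 37.83%


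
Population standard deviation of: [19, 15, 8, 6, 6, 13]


Mean = 67/6
  (19-67/6)²=2209/36
  (15-67/6)²=529/36
  (8-67/6)²=361/36
  (6-67/6)²=961/36
  (6-67/6)²=961/36
  (13-67/6)²=121/36
Σ(x-μ)² = 857/6
σ² = (857/6)/6 = 857/36

σ = √(857/36) ≈ 4.8791


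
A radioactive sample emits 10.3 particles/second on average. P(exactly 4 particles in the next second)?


Poisson(λ=10.3): P(X=4) = e^(-λ)×λ^k/k!
= e^(-10.3) × 10.3^4 / 4!
≈ 3.363309519e-05 × 11255.0881 / 24 ≈ 0.015773

P(X=4) ≈ 0.015773 ≈ 1.58%


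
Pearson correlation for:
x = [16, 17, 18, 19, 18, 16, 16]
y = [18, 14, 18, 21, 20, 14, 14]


n=7, Σx=120, Σy=119, Σxy=2057, Σx²=2066, Σy²=2077
r = (7×2057 - 120×119)/√((7×2066 - 120²)(7×2077 - 119²))
= 119/√(62×378) = 119/√23436 ≈ 119/153.0882 ≈ 0.7773

r ≈ 0.7773


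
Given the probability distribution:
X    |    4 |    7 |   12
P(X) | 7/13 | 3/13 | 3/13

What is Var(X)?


E[X] = 85/13
E[X²] = 691/13
Var(X) = E[X²] - (E[X])² = 691/13 - 7225/169 = 1758/169

Var(X) = 1758/169 ≈ 10.4024


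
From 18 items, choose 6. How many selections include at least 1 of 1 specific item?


Complement: C(18,6) - C(17,6) = 18564 - 12376 = 6188

6188


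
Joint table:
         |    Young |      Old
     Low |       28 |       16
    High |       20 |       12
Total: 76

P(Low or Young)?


P(Low∨Young) = P(Low) + P(Young) - P(Low∧Young)
= (44 + 48 - 28)/76 = 64/76 = 16/19

P = 16/19 ≈ 84.21%


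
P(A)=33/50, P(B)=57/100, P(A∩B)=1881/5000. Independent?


P(A)×P(B) = 1881/5000
P(A∩B) = 1881/5000
Equal ✓ → Independent

Yes, independent


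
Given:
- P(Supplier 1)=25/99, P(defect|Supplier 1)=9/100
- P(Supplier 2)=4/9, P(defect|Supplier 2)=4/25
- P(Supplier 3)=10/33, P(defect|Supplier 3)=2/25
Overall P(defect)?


P(B) = Σ P(B|Aᵢ)×P(Aᵢ)
  9/100×25/99 = 1/44
  4/25×4/9 = 16/225
  2/25×10/33 = 4/165
Sum = 1169/9900

P(defect) = 1169/9900 ≈ 11.81%


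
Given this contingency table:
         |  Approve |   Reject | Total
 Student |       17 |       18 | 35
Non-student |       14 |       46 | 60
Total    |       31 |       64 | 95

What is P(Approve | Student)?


P(Approve | Student) = 17/(17+18) = 17/35

P(Approve|Student) = 17/35 ≈ 48.57%


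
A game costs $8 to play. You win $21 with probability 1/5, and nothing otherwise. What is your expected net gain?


E[gain] = (21-8)×1/5 + (-8)×4/5
= 13/5 - 32/5 = -19/5

Expected net gain = $-19/5 ≈ $-3.80


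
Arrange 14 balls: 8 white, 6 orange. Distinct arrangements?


14!/(8!×6!) = 3003

3003


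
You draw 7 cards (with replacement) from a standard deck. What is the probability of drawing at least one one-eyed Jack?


P(not a one-eyed Jack) = 50/52 = 25/26
P(none in 7 draws) = (25/26)^7 = 6103515625/8031810176
P(≥1 one-eyed Jack) = 1 - 6103515625/8031810176 = 1928294551/8031810176

P = 1928294551/8031810176 ≈ 24.01%


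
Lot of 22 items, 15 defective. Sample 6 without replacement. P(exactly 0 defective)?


Hypergeometric: C(15,0)×C(7,6)/C(22,6)
= 1×7/74613 = 1/10659

P(X=0) = 1/10659 ≈ 0.01%


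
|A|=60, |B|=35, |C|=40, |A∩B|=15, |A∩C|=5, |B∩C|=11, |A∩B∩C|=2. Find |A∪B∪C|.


|A∪B∪C| = 60+35+40-15-5-11+2 = 106

|A∪B∪C| = 106


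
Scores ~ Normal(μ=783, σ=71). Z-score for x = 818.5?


z = (x - μ)/σ = (818.5 - 783)/71 = 0.5

z = 0.5


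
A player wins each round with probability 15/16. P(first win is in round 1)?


Geometric: P(X=1) = (1-p)^(k-1)×p = (1/16)^0×15/16 = 15/16

P(X=1) = 15/16 ≈ 93.75%


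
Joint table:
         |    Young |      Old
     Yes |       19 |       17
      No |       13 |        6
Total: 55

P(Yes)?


P(Yes) = (19+17)/55 = 36/55

P(Yes) = 36/55 ≈ 65.45%


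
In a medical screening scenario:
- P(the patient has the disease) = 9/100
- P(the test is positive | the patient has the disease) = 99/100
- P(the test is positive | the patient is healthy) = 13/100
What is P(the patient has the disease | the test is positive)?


Using Bayes' theorem:
P(A|B) = P(B|A)·P(A) / P(B)

P(the test is positive) = 99/100 × 9/100 + 13/100 × 91/100
= 891/10000 + 1183/10000 = 1037/5000

P(the patient has the disease|the test is positive) = (891/10000) / (1037/5000) = 891/2074

P(the patient has the disease|the test is positive) = 891/2074 ≈ 42.96%


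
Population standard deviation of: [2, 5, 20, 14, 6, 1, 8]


Mean = 56/7 = 8
  (2-8)²=36
  (5-8)²=9
  (20-8)²=144
  (14-8)²=36
  (6-8)²=4
  (1-8)²=49
  (8-8)²=0
Σ(x-μ)² = 278
σ² = 278/7

σ = √(278/7) ≈ 6.3019


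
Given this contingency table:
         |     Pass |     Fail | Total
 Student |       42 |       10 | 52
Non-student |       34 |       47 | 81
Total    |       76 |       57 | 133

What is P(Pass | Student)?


P(Pass | Student) = 42/(42+10) = 42/52 = 21/26

P(Pass|Student) = 21/26 ≈ 80.77%


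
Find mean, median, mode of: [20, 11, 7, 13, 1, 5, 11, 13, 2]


Sorted: [1, 2, 5, 7, 11, 11, 13, 13, 20]
Mean = 83/9
Median = 11
Freq: {20: 1, 11: 2, 7: 1, 13: 2, 1: 1, 5: 1, 2: 1}
Mode: [11, 13]

Mean=83/9, Median=11, Mode=[11, 13]


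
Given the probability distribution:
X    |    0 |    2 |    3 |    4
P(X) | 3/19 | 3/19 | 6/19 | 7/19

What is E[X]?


E[X] = Σ x·P(X=x)
= (0)×(3/19) + (2)×(3/19) + (3)×(6/19) + (4)×(7/19)
= 52/19

E[X] = 52/19


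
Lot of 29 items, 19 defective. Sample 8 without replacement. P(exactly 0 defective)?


Hypergeometric: C(19,0)×C(10,8)/C(29,8)
= 1×45/4292145 = 1/95381

P(X=0) = 1/95381 ≈ 0.00%


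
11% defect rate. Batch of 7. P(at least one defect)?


P(all good) = (89/100)^7 = 44231334895529/100000000000000
P(≥1 defect) = 55768665104471/100000000000000

P = 55768665104471/100000000000000 ≈ 55.77%


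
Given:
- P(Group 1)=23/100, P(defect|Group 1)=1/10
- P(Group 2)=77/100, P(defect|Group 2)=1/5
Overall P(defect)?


P(B) = Σ P(B|Aᵢ)×P(Aᵢ)
  1/10×23/100 = 23/1000
  1/5×77/100 = 77/500
Sum = 177/1000

P(defect) = 177/1000 ≈ 17.70%


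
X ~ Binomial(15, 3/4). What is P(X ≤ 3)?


P(X ≤ 3) = Σ P(X=i) for i=0..3
P(X=0) = 1/1073741824
P(X=1) = 45/1073741824
P(X=2) = 945/1073741824
P(X=3) = 12285/1073741824
Sum = 3319/268435456

P(X ≤ 3) = 3319/268435456 ≈ 0.00%


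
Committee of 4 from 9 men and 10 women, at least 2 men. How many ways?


Count by #men:
  2M,2W: C(9,2)×C(10,2)=1620
  3M,1W: C(9,3)×C(10,1)=840
  4M,0W: C(9,4)×C(10,0)=126
Total = 2586

2586


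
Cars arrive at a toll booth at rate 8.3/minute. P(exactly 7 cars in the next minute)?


Poisson(λ=8.3): P(X=7) = e^(-λ)×λ^k/k!
= e^(-8.3) × 8.3^7 / 7!
≈ 0.0002485168271 × 2713605.09896 / 5040 ≈ 0.133805

P(X=7) ≈ 0.133805 ≈ 13.38%


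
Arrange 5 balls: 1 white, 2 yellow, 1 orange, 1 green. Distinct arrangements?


5!/(1!×2!×1!×1!) = 60

60


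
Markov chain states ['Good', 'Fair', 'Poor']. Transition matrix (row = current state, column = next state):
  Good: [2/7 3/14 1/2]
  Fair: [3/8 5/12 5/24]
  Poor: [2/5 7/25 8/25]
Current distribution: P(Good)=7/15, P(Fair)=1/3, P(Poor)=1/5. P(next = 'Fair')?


P(next=Fair) = Σᵢ P(now=i)×P(i→Fair)
= 7/15×3/14 + 1/3×5/12 + 1/5×7/25
= 1/10 + 5/36 + 7/125 = 1327/4500

P = 1327/4500 ≈ 0.2949


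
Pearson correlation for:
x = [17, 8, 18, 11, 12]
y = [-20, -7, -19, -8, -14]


n=5, Σx=66, Σy=-68, Σxy=-994, Σx²=942, Σy²=1070
r = (5×(-994) - 66×(-68))/√((5×942 - 66²)(5×1070 - (-68)²))
= -482/√(354×726) = -482/√257004 ≈ -482/506.9556 ≈ -0.9508

r ≈ -0.9508


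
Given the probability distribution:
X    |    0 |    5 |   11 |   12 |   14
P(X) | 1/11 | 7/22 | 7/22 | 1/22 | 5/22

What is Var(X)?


E[X] = 97/11
E[X²] = 1073/11
Var(X) = E[X²] - (E[X])² = 1073/11 - 9409/121 = 2394/121

Var(X) = 2394/121 ≈ 19.7851


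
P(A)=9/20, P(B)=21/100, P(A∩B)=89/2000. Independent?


P(A)×P(B) = 189/2000
P(A∩B) = 89/2000
Not equal → NOT independent

No, not independent


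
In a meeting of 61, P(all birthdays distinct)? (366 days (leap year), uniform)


P(all different) = Π(366-i)/366 for i=0..60
= (366/366)×(365/366)×...×(306/366)
= 0.004988

P ≈ 0.0050 ≈ 0.50%


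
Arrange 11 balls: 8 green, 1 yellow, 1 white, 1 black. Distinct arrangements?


11!/(8!×1!×1!×1!) = 990

990


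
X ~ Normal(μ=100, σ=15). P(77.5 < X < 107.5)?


z₁=(77.5-100)/15=-1.5, z₂=(107.5-100)/15=0.5
P = Φ(0.5) - Φ(-1.5) = 0.691462 - 0.066807 = 0.624655 ≈ 0.6247

P(77.5 < X < 107.5) ≈ 0.6247


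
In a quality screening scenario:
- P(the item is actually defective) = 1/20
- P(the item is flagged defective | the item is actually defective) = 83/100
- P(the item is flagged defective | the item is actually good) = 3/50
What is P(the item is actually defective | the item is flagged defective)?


Using Bayes' theorem:
P(A|B) = P(B|A)·P(A) / P(B)

P(the item is flagged defective) = 83/100 × 1/20 + 3/50 × 19/20
= 83/2000 + 57/1000 = 197/2000

P(the item is actually defective|the item is flagged defective) = (83/2000) / (197/2000) = 83/197

P(the item is actually defective|the item is flagged defective) = 83/197 ≈ 42.13%


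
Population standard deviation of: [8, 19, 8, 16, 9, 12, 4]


Mean = 76/7
  (8-76/7)²=400/49
  (19-76/7)²=3249/49
  (8-76/7)²=400/49
  (16-76/7)²=1296/49
  (9-76/7)²=169/49
  (12-76/7)²=64/49
  (4-76/7)²=2304/49
Σ(x-μ)² = 1126/7
σ² = (1126/7)/7 = 1126/49

σ = √(1126/49) ≈ 4.7937


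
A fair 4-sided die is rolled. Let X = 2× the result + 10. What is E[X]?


E[die] = (1+4)/2 = 5/2
E[X] = 2×5/2 + 10 = 15

E[X] = 15


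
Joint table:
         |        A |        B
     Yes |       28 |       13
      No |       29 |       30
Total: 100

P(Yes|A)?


P(Yes|A) = 28/(28+29) = 28/57

P = 28/57 ≈ 49.12%


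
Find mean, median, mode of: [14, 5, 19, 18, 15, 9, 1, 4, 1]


Sorted: [1, 1, 4, 5, 9, 14, 15, 18, 19]
Mean = 86/9
Median = 9
Freq: {14: 1, 5: 1, 19: 1, 18: 1, 15: 1, 9: 1, 1: 2, 4: 1}
Mode: [1]

Mean=86/9, Median=9, Mode=1


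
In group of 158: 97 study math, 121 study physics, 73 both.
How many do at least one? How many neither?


|A∪B| = 97+121-73 = 145
Neither = 158-145 = 13

At least one: 145; Neither: 13


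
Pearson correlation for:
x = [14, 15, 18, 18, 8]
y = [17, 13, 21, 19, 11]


n=5, Σx=73, Σy=81, Σxy=1241, Σx²=1133, Σy²=1381
r = (5×1241 - 73×81)/√((5×1133 - 73²)(5×1381 - 81²))
= 292/√(336×344) = 292/√115584 ≈ 292/339.9765 ≈ 0.8589

r ≈ 0.8589


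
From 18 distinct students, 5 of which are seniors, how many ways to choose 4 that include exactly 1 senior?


Choose 1 of the 5 seniors and 3 of the other 13 students:
C(5,1)×C(13,3) = 5×286 = 1430

1430


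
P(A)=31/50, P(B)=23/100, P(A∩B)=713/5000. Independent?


P(A)×P(B) = 713/5000
P(A∩B) = 713/5000
Equal ✓ → Independent

Yes, independent


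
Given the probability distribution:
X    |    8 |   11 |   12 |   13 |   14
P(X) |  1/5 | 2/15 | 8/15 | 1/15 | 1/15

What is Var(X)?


E[X] = 169/15
E[X²] = 1951/15
Var(X) = E[X²] - (E[X])² = 1951/15 - 28561/225 = 704/225

Var(X) = 704/225 ≈ 3.1289


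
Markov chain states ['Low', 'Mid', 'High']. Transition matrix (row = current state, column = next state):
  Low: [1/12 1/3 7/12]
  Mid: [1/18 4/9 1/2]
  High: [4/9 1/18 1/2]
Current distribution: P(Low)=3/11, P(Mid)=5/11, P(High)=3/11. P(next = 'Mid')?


P(next=Mid) = Σᵢ P(now=i)×P(i→Mid)
= 3/11×1/3 + 5/11×4/9 + 3/11×1/18
= 1/11 + 20/99 + 1/66 = 61/198

P = 61/198 ≈ 0.3081


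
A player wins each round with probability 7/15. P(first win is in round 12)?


Geometric: P(X=12) = (1-p)^(k-1)×p = (8/15)^11×7/15 = 60129542144/129746337890625

P(X=12) = 60129542144/129746337890625 ≈ 0.05%


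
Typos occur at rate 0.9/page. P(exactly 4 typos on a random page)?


Poisson(λ=0.9): P(X=4) = e^(-λ)×λ^k/k!
= e^(-0.9) × 0.9^4 / 4!
≈ 0.4065696597 × 0.6561 / 24 ≈ 0.011115

P(X=4) ≈ 0.011115 ≈ 1.11%


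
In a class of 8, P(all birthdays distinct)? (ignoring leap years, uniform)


P(all different) = Π(365-i)/365 for i=0..7
= (365/365)×(364/365)×...×(358/365)
= 0.925665

P ≈ 0.9257 ≈ 92.57%


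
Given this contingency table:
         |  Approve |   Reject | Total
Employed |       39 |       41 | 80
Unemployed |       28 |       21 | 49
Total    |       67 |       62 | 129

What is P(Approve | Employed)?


P(Approve | Employed) = 39/(39+41) = 39/80

P(Approve|Employed) = 39/80 ≈ 48.75%


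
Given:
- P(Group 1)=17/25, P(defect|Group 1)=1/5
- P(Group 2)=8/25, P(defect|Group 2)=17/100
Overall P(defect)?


P(B) = Σ P(B|Aᵢ)×P(Aᵢ)
  1/5×17/25 = 17/125
  17/100×8/25 = 34/625
Sum = 119/625

P(defect) = 119/625 ≈ 19.04%


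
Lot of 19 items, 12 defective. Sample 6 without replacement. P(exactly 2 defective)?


Hypergeometric: C(12,2)×C(7,4)/C(19,6)
= 66×35/27132 = 55/646

P(X=2) = 55/646 ≈ 8.51%


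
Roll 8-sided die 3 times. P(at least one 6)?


P(no 6)^3 = (7/8)^3 = 343/512
P(≥1) = 1 - 343/512 = 169/512

P = 169/512 ≈ 33.01%


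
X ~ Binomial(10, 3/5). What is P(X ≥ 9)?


P(X ≥ 9) = Σ P(X=i) for i=9..10
P(X=9) = 78732/1953125
P(X=10) = 59049/9765625
Sum = 452709/9765625

P(X ≥ 9) = 452709/9765625 ≈ 4.64%


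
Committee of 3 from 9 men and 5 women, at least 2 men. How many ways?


Count by #men:
  2M,1W: C(9,2)×C(5,1)=180
  3M,0W: C(9,3)×C(5,0)=84
Total = 264

264


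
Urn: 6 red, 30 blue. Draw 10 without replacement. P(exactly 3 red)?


Hypergeometric: C(6,3)×C(30,7)/C(36,10)
= 20×2035800/254186856 = 6500/40579

P(X=3) = 6500/40579 ≈ 16.02%


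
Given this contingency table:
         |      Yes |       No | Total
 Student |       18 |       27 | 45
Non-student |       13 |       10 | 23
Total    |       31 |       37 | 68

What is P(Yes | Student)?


P(Yes | Student) = 18/(18+27) = 18/45 = 2/5

P(Yes|Student) = 2/5 ≈ 40.00%


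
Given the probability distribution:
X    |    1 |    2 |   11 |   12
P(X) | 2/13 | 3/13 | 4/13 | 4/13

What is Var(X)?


E[X] = 100/13
E[X²] = 1074/13
Var(X) = E[X²] - (E[X])² = 1074/13 - 10000/169 = 3962/169

Var(X) = 3962/169 ≈ 23.4438


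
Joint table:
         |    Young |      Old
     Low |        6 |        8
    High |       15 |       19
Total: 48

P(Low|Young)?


P(Low|Young) = 6/(6+15) = 6/21 = 2/7

P = 2/7 ≈ 28.57%


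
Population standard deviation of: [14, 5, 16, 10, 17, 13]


Mean = 75/6 = 25/2
  (14-25/2)²=9/4
  (5-25/2)²=225/4
  (16-25/2)²=49/4
  (10-25/2)²=25/4
  (17-25/2)²=81/4
  (13-25/2)²=1/4
Σ(x-μ)² = 195/2
σ² = (195/2)/6 = 65/4

σ = √(65/4) ≈ 4.0311


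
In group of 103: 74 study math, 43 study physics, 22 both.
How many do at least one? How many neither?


|A∪B| = 74+43-22 = 95
Neither = 103-95 = 8

At least one: 95; Neither: 8


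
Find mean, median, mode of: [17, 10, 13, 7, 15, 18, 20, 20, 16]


Sorted: [7, 10, 13, 15, 16, 17, 18, 20, 20]
Mean = 136/9
Median = 16
Freq: {17: 1, 10: 1, 13: 1, 7: 1, 15: 1, 18: 1, 20: 2, 16: 1}
Mode: [20]

Mean=136/9, Median=16, Mode=20


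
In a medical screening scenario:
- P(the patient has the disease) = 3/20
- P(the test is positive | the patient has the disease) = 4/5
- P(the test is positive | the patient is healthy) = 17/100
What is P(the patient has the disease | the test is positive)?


Using Bayes' theorem:
P(A|B) = P(B|A)·P(A) / P(B)

P(the test is positive) = 4/5 × 3/20 + 17/100 × 17/20
= 3/25 + 289/2000 = 529/2000

P(the patient has the disease|the test is positive) = (3/25) / (529/2000) = 240/529

P(the patient has the disease|the test is positive) = 240/529 ≈ 45.37%


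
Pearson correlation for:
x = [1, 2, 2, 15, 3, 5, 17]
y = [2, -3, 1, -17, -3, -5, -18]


n=7, Σx=45, Σy=-43, Σxy=-597, Σx²=557, Σy²=661
r = (7×(-597) - 45×(-43))/√((7×557 - 45²)(7×661 - (-43)²))
= -2244/√(1874×2778) = -2244/√5205972 ≈ -2244/2281.6599 ≈ -0.9835

r ≈ -0.9835


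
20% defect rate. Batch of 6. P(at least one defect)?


P(all good) = (4/5)^6 = 4096/15625
P(≥1 defect) = 11529/15625

P = 11529/15625 ≈ 73.79%


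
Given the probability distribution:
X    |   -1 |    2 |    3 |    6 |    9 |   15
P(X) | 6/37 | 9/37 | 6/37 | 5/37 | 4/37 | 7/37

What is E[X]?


E[X] = Σ x·P(X=x)
= (-1)×(6/37) + (2)×(9/37) + (3)×(6/37) + (6)×(5/37) + (9)×(4/37) + (15)×(7/37)
= 201/37

E[X] = 201/37


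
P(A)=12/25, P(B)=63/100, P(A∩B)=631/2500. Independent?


P(A)×P(B) = 189/625
P(A∩B) = 631/2500
Not equal → NOT independent

No, not independent


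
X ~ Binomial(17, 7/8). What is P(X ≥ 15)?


P(X ≥ 15) = Σ P(X=i) for i=15..17
P(X=15) = 80708545669031/281474976710656
P(X=16) = 564959819683217/2251799813685248
P(X=17) = 232630513987207/2251799813685248
Sum = 90203668688917/140737488355328

P(X ≥ 15) = 90203668688917/140737488355328 ≈ 64.09%


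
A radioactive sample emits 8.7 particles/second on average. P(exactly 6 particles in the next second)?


Poisson(λ=8.7): P(X=6) = e^(-λ)×λ^k/k!
= e^(-8.7) × 8.7^6 / 6!
≈ 0.000166585811 × 433626.201009 / 720 ≈ 0.100328

P(X=6) ≈ 0.100328 ≈ 10.03%


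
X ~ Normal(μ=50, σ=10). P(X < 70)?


z = (70-50)/10 = 2.0
P(Z < 2.0) = 0.9772

P(X < 70) ≈ 0.9772


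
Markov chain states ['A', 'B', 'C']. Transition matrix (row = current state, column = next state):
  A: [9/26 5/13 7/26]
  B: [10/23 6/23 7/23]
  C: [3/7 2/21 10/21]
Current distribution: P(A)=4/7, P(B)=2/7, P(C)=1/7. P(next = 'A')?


P(next=A) = Σᵢ P(now=i)×P(i→A)
= 4/7×9/26 + 2/7×10/23 + 1/7×3/7
= 18/91 + 20/161 + 3/49 = 5615/14651

P = 5615/14651 ≈ 0.3833


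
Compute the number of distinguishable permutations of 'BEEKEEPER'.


Letters: 9, freq: {'B': 1, 'E': 5, 'K': 1, 'P': 1, 'R': 1}
9!/(1!×5!×1!×1!×1!) = 362880/120 = 3024

3024


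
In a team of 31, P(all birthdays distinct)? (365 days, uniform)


P(all different) = Π(365-i)/365 for i=0..30
= (365/365)×(364/365)×...×(335/365)
= 0.269545

P ≈ 0.2695 ≈ 26.95%


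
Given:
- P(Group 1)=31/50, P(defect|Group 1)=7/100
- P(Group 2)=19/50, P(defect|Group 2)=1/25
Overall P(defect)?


P(B) = Σ P(B|Aᵢ)×P(Aᵢ)
  7/100×31/50 = 217/5000
  1/25×19/50 = 19/1250
Sum = 293/5000

P(defect) = 293/5000 ≈ 5.86%


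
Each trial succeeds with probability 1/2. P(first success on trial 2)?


Geometric: P(X=2) = (1-p)^(k-1)×p = (1/2)^1×1/2 = 1/4

P(X=2) = 1/4 ≈ 25.00%


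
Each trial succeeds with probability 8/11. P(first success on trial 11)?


Geometric: P(X=11) = (1-p)^(k-1)×p = (3/11)^10×8/11 = 472392/285311670611

P(X=11) = 472392/285311670611 ≈ 0.00%


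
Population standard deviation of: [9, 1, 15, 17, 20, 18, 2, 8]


Mean = 90/8 = 45/4
  (9-45/4)²=81/16
  (1-45/4)²=1681/16
  (15-45/4)²=225/16
  (17-45/4)²=529/16
  (20-45/4)²=1225/16
  (18-45/4)²=729/16
  (2-45/4)²=1369/16
  (8-45/4)²=169/16
Σ(x-μ)² = 751/2
σ² = (751/2)/8 = 751/16

σ = √(751/16) ≈ 6.8511


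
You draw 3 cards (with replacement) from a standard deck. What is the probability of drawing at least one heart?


P(not a heart) = 39/52 = 3/4
P(none in 3 draws) = (3/4)^3 = 27/64
P(≥1 heart) = 1 - 27/64 = 37/64

P = 37/64 ≈ 57.81%


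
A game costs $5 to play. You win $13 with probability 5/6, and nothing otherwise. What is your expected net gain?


E[gain] = (13-5)×5/6 + (-5)×1/6
= 20/3 - 5/6 = 35/6

Expected net gain = $35/6 ≈ $5.83


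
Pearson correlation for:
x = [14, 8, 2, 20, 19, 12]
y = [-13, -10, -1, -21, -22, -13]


n=6, Σx=75, Σy=-80, Σxy=-1258, Σx²=1169, Σy²=1364
r = (6×(-1258) - 75×(-80))/√((6×1169 - 75²)(6×1364 - (-80)²))
= -1548/√(1389×1784) = -1548/√2477976 ≈ -1548/1574.1588 ≈ -0.9834

r ≈ -0.9834


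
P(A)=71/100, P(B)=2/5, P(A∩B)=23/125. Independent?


P(A)×P(B) = 71/250
P(A∩B) = 23/125
Not equal → NOT independent

No, not independent


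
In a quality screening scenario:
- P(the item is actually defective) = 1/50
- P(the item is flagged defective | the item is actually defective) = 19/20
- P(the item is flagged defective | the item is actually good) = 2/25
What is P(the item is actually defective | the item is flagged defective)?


Using Bayes' theorem:
P(A|B) = P(B|A)·P(A) / P(B)

P(the item is flagged defective) = 19/20 × 1/50 + 2/25 × 49/50
= 19/1000 + 49/625 = 487/5000

P(the item is actually defective|the item is flagged defective) = (19/1000) / (487/5000) = 95/487

P(the item is actually defective|the item is flagged defective) = 95/487 ≈ 19.51%


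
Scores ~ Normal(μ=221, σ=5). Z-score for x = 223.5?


z = (x - μ)/σ = (223.5 - 221)/5 = 0.5

z = 0.5


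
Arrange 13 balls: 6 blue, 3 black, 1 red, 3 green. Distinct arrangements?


13!/(6!×3!×1!×3!) = 240240

240240


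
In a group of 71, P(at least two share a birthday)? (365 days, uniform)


P(all different) = Π(365-i)/365 for i=0..70
= 0.000679
P(match) = 1 - 0.000679 = 0.999321

P ≈ 0.9993 ≈ 99.93%


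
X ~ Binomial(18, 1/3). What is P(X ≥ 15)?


P(X ≥ 15) = Σ P(X=i) for i=15..18
P(X=15) = 2176/129140163
P(X=16) = 68/43046721
P(X=17) = 4/43046721
P(X=18) = 1/387420489
Sum = 7177/387420489

P(X ≥ 15) = 7177/387420489 ≈ 0.00%


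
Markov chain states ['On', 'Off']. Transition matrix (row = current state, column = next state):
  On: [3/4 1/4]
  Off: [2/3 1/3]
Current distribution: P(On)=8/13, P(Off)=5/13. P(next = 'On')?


P(next=On) = Σᵢ P(now=i)×P(i→On)
= 8/13×3/4 + 5/13×2/3
= 6/13 + 10/39 = 28/39

P = 28/39 ≈ 0.7179


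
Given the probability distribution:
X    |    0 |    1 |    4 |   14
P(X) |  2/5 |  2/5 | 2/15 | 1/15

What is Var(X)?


E[X] = 28/15
E[X²] = 78/5
Var(X) = E[X²] - (E[X])² = 78/5 - 784/225 = 2726/225

Var(X) = 2726/225 ≈ 12.1156


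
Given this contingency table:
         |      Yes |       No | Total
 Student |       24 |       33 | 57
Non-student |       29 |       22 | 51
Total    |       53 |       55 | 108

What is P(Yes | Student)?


P(Yes | Student) = 24/(24+33) = 24/57 = 8/19

P(Yes|Student) = 8/19 ≈ 42.11%
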